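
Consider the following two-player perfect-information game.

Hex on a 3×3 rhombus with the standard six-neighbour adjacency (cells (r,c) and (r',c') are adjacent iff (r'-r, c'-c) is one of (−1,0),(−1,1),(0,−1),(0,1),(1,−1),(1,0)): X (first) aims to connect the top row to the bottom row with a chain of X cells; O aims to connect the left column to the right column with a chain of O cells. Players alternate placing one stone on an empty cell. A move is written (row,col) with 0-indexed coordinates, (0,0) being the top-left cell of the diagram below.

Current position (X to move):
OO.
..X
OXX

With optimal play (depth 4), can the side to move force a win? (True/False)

[OO./..X/OXX] X move#1: (0,2):+1/OOX/..X/OXX*, (1,0):-1/OO./X.X/OXX, (1,1):-1/OO./.XX/OXX
[OOX/..X/OXX] end (terminal -1, O#2); searched OO./..X/OXX to 4

X winning at [OO./..X/OXX]: True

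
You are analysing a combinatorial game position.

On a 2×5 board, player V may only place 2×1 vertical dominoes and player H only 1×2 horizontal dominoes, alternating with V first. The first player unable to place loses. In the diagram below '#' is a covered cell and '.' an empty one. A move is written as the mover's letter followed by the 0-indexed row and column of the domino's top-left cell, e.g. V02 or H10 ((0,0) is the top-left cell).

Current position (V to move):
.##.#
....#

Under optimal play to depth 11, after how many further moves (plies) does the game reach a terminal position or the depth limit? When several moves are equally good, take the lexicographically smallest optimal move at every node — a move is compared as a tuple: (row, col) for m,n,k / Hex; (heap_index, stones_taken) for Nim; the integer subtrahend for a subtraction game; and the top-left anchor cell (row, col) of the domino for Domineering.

PV length from [.##.#/....#]: 2 plies

[.##.#/....#] V move#1: V00:-1/###.#/#...#*, V03:-1/.####/...##
[###.#/#...#] H move#2: H11:-1/###.#/###.#, H12:+1/###.#/#.###*
[###.#/#.###] end (terminal -1, V#3); searched .##.#/....# to 11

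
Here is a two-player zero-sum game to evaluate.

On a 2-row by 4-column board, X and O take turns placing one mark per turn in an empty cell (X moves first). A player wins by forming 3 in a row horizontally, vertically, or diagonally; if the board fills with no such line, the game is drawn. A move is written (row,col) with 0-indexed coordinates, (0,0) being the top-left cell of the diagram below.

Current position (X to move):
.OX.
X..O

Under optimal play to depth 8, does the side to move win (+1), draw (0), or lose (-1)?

value(.OX./X..O, X) = 0

[.OX./X..O] X move#1: (0,0):+0/XOX./X..O*, (0,3):+0/.OXX/X..O, (1,1):+0/.OX./XX.O, (1,2):+0/.OX./X.XO
[XOX./X..O] O move#2: (0,3):+0/XOXO/X..O*, (1,1):+0/XOX./XO.O, (1,2):+0/XOX./X.OO
[XOXO/X..O] X move#3: (1,1):+0/XOXO/XX.O*, (1,2):+0/XOXO/X.XO
[XOXO/XX.O] O move#4: (1,2):+0/XOXO/XXOO*
[XOXO/XXOO] end (terminal +0, X#5); searched .OX./X..O to 8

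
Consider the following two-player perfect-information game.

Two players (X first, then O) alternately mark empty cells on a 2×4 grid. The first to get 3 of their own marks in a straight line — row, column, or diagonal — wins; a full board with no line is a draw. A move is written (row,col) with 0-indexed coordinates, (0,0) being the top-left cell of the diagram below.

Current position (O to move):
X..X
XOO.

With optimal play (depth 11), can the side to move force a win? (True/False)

O winning at [X..X/XOO.]: True

p1 O@[X..X/XOO.]: (0,1)[XO.X/XOO.]+0 (0,2)[X.OX/XOO.]+0 (1,3)[X..X/XOOO]+1*
p2 X@[X..X/XOOO] terminal -1; root [X..X/XOO.] d11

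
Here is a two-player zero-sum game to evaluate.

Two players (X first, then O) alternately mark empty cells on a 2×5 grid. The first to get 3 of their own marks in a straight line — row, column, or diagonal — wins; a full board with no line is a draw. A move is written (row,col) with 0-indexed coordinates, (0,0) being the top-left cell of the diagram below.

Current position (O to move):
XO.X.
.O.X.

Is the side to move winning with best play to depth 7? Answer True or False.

O winning at [XO.X./.O.X.]: False

p1 O@[XO.X./.O.X.]: (0,2)[XOOX./.O.X.]+0* (0,4)[XO.XO/.O.X.]+0 (1,0)[XO.X./OO.X.]+0 (1,2)[XO.X./.OOX.]+0 (1,4)[XO.X./.O.XO]+0
p2 X@[XOOX./.O.X.]: (0,4)[XOOXX/.O.X.]+0* (1,0)[XOOX./XO.X.]+0 (1,2)[XOOX./.OXX.]+0 (1,4)[XOOX./.O.XX]+0
p3 O@[XOOXX/.O.X.]: (1,0)[XOOXX/OO.X.]+0* (1,2)[XOOXX/.OOX.]+0 (1,4)[XOOXX/.O.XO]+0
p4 X@[XOOXX/OO.X.]: (1,2)[XOOXX/OOXX.]+0* (1,4)[XOOXX/OO.XX]-1
p5 O@[XOOXX/OOXX.]: (1,4)[XOOXX/OOXXO]+0*
p6 X@[XOOXX/OOXXO] terminal +0; root [XO.X./.O.X.] d7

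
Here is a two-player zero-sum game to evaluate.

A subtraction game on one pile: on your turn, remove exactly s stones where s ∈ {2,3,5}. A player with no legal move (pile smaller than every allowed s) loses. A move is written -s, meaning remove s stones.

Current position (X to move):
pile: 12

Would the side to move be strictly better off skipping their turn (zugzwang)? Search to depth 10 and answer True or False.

zugzwang(12, X) = False

ply 1, X at 12 | -2=-1→10; -3=-1→9; -5=+1→7*
ply 2, O at 7 | -2=-1→5*; -3=-1→4; -5=-1→2
ply 3, X at 5 | -2=-1→3; -3=-1→2; -5=+1→0*
ply 4: 0 is terminal -1 (O); from 12 depth 10
pass branch (O moves first from the same position):
  | ply 1, O at 12 | -2=-1→10; -3=-1→9; -5=+1→7*
  | ply 2, X at 7 | -2=-1→5*; -3=-1→4; -5=-1→2
  | ply 3, O at 5 | -2=-1→3; -3=-1→2; -5=+1→0*
  | ply 4: 0 is terminal -1 (X); from 12 depth 10
X moving scores +1; X passing scores -1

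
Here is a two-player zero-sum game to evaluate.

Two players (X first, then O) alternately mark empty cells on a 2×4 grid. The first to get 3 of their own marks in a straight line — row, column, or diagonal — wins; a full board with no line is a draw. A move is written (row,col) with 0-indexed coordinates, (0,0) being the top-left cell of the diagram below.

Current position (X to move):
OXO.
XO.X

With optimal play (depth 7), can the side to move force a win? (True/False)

ply 1, X at OXO./XO.X | (0,3)=+0→OXOX/XO.X*; (1,2)=+0→OXO./XOXX
ply 2, O at OXOX/XO.X | (1,2)=+0→OXOX/XOOX*
ply 3: OXOX/XOOX is terminal +0 (X); from OXO./XO.X depth 7

X winning at [OXO./XO.X]: False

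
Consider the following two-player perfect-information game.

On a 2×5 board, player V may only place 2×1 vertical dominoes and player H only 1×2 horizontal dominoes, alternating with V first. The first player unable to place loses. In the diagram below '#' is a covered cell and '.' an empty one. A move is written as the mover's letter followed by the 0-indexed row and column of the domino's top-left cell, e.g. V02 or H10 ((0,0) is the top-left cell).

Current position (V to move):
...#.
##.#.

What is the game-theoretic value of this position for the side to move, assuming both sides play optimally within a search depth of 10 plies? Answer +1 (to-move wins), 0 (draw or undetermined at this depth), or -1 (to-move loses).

p1 V@[...#./##.#.]: V02[..##./####.]+1* V04[...##/##.##]-1
p2 H@[..##./####.]: H00[####./####.]-1*
p3 V@[####./####.]: V04[#####/#####]+1*
p4 H@[#####/#####] terminal -1; root [...#./##.#.] d10

value(...#./##.#., V) = +1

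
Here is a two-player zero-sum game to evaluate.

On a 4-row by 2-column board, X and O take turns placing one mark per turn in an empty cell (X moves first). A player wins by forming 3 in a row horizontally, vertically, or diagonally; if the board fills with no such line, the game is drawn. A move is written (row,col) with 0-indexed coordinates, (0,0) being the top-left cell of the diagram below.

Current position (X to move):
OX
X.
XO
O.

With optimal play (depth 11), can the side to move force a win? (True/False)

[OX/X./XO/O.] X move#1: (1,1):+0/OX/XX/XO/O.*, (3,1):+0/OX/X./XO/OX
[OX/XX/XO/O.] O move#2: (3,1):+0/OX/XX/XO/OO*
[OX/XX/XO/OO] end (terminal +0, X#3); searched OX/X./XO/O. to 11

X winning at [OX/X./XO/O.]: False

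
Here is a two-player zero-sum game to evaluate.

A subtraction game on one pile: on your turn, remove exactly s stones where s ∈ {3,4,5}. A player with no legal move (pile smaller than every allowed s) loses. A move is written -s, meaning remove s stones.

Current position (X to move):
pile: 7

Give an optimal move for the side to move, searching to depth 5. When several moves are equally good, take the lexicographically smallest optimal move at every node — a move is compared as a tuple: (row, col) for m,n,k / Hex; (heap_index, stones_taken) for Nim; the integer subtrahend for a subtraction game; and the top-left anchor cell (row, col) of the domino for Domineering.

X's best at [7]: -5

[7] X move#1: -3:-1/4, -4:-1/3, -5:+1/2*
[2] end (terminal -1, O#2); searched 7 to 5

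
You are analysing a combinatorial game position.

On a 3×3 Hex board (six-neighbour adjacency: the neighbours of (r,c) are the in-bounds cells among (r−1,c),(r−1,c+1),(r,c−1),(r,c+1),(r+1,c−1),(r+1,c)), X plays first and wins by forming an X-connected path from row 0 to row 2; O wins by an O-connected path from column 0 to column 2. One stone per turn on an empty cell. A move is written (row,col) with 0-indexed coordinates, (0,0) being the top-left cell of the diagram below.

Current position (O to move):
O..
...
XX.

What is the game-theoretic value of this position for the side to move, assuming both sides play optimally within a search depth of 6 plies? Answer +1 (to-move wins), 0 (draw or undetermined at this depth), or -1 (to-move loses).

value(O../.../XX., O) = +1

p1 O@[O../.../XX.]: (0,1)[OO./.../XX.]-1 (0,2)[O.O/.../XX.]-1 (1,0)[O../O../XX.]-1 (1,1)[O../.O./XX.]+1* (1,2)[O../..O/XX.]-1 (2,2)[O../.../XXO]-1
p2 X@[O../.O./XX.]: (0,1)[OX./.O./XX.]-1* (0,2)[O.X/.O./XX.]-1 (1,0)[O../XO./XX.]-1 (1,2)[O../.OX/XX.]-1 (2,2)[O../.O./XXX]-1
p3 O@[OX./.O./XX.]: (0,2)[OXO/.O./XX.]-1 (1,0)[OX./OO./XX.]+1* (1,2)[OX./.OO/XX.]-1 (2,2)[OX./.O./XXO]-1
p4 X@[OX./OO./XX.]: (0,2)[OXX/OO./XX.]-1* (1,2)[OX./OOX/XX.]-1 (2,2)[OX./OO./XXX]-1
p5 O@[OXX/OO./XX.]: (1,2)[OXX/OOO/XX.]+1* (2,2)[OXX/OO./XXO]-1
p6 X@[OXX/OOO/XX.] terminal -1; root [O../.../XX.] d6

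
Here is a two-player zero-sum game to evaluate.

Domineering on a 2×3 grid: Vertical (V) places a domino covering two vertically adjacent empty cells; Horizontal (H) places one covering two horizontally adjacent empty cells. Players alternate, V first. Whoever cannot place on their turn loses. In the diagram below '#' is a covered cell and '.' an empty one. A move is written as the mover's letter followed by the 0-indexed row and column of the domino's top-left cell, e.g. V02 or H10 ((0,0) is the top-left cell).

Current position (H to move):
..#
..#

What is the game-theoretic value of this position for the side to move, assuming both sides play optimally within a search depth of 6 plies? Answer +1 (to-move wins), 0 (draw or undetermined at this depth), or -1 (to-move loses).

value(..#/..#, H) = +1

ply 1, H at ..#/..# | H00=+1→###/..#*; H10=+1→..#/###
ply 2: ###/..# is terminal -1 (V); from ..#/..# depth 6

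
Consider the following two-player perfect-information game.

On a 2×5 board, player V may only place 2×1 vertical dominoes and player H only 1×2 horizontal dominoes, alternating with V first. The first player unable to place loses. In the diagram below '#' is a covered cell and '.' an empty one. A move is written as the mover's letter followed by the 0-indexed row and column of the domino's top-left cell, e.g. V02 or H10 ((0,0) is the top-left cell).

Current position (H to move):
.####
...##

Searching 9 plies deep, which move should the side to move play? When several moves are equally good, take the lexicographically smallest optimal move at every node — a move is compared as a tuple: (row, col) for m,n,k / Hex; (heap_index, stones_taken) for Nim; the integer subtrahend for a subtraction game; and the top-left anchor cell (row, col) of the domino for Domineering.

H's best at [.####/...##]: H10

[.####/...##] H move#1: H10:+1/.####/##.##*, H11:-1/.####/.####
[.####/##.##] end (terminal -1, V#2); searched .####/...## to 9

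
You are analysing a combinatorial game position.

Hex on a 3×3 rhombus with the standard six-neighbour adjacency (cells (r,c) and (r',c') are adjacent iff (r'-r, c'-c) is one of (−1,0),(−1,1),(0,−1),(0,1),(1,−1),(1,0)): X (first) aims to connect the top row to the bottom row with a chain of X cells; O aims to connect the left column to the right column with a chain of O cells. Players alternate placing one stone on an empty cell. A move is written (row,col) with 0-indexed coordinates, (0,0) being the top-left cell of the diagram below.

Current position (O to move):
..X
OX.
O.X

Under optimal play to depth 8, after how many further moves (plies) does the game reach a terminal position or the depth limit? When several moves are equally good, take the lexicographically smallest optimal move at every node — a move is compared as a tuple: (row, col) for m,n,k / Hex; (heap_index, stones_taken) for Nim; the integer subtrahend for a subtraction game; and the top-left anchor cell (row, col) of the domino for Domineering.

PV length from [..X/OX./O.X]: 4 plies

p1 O@[..X/OX./O.X]: (0,0)[O.X/OX./O.X]-1* (0,1)[.OX/OX./O.X]-1 (1,2)[..X/OXO/O.X]-1 (2,1)[..X/OX./OOX]-1
p2 X@[O.X/OX./O.X]: (0,1)[OXX/OX./O.X]+1* (1,2)[O.X/OXX/O.X]+1 (2,1)[O.X/OX./OXX]+1
p3 O@[OXX/OX./O.X]: (1,2)[OXX/OXO/O.X]-1* (2,1)[OXX/OX./OOX]-1
p4 X@[OXX/OXO/O.X]: (2,1)[OXX/OXO/OXX]+1*
p5 O@[OXX/OXO/OXX] terminal -1; root [..X/OX./O.X] d8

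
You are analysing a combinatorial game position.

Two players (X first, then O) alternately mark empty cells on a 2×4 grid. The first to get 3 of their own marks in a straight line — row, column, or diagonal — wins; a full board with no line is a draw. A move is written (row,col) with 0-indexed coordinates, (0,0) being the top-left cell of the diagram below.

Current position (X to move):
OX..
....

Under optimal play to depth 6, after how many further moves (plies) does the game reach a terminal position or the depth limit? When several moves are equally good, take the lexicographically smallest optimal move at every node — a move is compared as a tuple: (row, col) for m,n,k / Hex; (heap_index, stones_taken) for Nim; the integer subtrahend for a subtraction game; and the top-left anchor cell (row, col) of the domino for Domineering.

PV length from [OX../....]: 6 plies

ply 1, X at OX../.... | (0,2)=+0→OXX./....*; (0,3)=+0→OX.X/....; (1,0)=+0→OX../X...; (1,1)=+0→OX../.X..; (1,2)=+0→OX../..X.; (1,3)=+0→OX../...X
ply 2, O at OXX./.... | (0,3)=+0→OXXO/....*; (1,0)=-1→OXX./O...; (1,1)=-1→OXX./.O..; (1,2)=-1→OXX./..O.; (1,3)=-1→OXX./...O
ply 3, X at OXXO/.... | (1,0)=+0→OXXO/X...*; (1,1)=+0→OXXO/.X..; (1,2)=+0→OXXO/..X.; (1,3)=+0→OXXO/...X
ply 4, O at OXXO/X... | (1,1)=+0→OXXO/XO..*; (1,2)=+0→OXXO/X.O.; (1,3)=+0→OXXO/X..O
ply 5, X at OXXO/XO.. | (1,2)=+0→OXXO/XOX.*; (1,3)=+0→OXXO/XO.X
ply 6, O at OXXO/XOX. | (1,3)=+0→OXXO/XOXO*
ply 7: OXXO/XOXO is terminal +0 (X); from OX../.... depth 6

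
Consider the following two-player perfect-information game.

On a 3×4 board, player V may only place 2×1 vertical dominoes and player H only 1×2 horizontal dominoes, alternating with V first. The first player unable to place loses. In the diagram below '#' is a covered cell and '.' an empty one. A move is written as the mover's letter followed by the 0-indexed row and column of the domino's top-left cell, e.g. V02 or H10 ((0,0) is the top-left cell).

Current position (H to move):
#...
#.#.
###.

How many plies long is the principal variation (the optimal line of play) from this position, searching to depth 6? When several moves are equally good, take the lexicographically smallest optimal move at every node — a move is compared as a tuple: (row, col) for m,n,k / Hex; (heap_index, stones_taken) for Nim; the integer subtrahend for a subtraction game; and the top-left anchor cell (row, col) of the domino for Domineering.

PV length from [#.../#.#./###.]: 2 plies

p1 H@[#.../#.#./###.]: H01[###./#.#./###.]-1* H02[#.##/#.#./###.]-1
p2 V@[###./#.#./###.]: V03[####/#.##/###.]+1* V13[###./#.##/####]+1
p3 H@[####/#.##/###.] terminal -1; root [#.../#.#./###.] d6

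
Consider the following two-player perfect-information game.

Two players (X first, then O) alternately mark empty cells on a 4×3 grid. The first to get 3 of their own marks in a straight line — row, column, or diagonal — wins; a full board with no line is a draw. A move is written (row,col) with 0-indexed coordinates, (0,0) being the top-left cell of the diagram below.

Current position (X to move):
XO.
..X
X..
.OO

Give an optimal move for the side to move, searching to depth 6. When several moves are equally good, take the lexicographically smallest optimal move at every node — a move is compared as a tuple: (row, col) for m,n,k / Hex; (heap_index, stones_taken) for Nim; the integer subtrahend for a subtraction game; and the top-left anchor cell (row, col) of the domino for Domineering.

X's best at [XO./..X/X../.OO]: (1,0)

ply 1, X at XO./..X/X../.OO | (0,2)=-1→XOX/..X/X../.OO; (1,0)=+1→XO./X.X/X../.OO*; (1,1)=-1→XO./.XX/X../.OO; (2,1)=-1→XO./..X/XX./.OO; (2,2)=-1→XO./..X/X.X/.OO; (3,0)=+1→XO./..X/X../XOO
ply 2: XO./X.X/X../.OO is terminal -1 (O); from XO./..X/X../.OO depth 6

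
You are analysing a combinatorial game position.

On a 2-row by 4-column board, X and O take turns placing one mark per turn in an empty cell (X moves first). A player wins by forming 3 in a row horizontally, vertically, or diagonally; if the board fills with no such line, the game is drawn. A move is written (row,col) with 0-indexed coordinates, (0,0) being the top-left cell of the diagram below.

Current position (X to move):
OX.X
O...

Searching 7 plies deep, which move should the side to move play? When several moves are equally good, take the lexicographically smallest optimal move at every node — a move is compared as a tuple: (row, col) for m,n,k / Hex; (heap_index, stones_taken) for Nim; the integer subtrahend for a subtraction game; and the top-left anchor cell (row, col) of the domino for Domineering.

[OX.X/O...] X move#1: (0,2):+1/OXXX/O...*, (1,1):+0/OX.X/OX.., (1,2):+0/OX.X/O.X., (1,3):+0/OX.X/O..X
[OXXX/O...] end (terminal -1, O#2); searched OX.X/O... to 7

X's best at [OX.X/O...]: (0,2)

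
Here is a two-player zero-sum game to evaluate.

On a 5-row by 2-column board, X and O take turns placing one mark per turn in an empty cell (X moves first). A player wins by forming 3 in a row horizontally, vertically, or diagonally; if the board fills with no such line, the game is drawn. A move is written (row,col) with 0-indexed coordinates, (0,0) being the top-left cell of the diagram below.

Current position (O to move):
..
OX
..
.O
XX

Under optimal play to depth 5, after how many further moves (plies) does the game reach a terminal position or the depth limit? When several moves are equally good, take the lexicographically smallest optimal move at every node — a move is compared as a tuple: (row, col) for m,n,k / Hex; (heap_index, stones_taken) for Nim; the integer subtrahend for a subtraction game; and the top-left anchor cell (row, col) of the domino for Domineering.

PV length from [../OX/../.O/XX]: 3 plies

ply 1, O at ../OX/../.O/XX | (0,0)=+0→O./OX/../.O/XX; (0,1)=+0→.O/OX/../.O/XX; (2,0)=+1→../OX/O./.O/XX*; (2,1)=+0→../OX/.O/.O/XX; (3,0)=+0→../OX/../OO/XX
ply 2, X at ../OX/O./.O/XX | (0,0)=-1→X./OX/O./.O/XX*; (0,1)=-1→.X/OX/O./.O/XX; (2,1)=-1→../OX/OX/.O/XX; (3,0)=-1→../OX/O./XO/XX
ply 3, O at X./OX/O./.O/XX | (0,1)=+0→XO/OX/O./.O/XX; (2,1)=+0→X./OX/OO/.O/XX; (3,0)=+1→X./OX/O./OO/XX*
ply 4: X./OX/O./OO/XX is terminal -1 (X); from ../OX/../.O/XX depth 5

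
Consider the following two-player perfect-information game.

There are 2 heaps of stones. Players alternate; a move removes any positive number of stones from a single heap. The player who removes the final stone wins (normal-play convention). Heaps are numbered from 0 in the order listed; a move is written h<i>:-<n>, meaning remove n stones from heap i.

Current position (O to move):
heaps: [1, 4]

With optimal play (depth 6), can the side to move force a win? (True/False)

p1 O@[(1,4)]: h0:-1[(0,4)]-1 h1:-1[(1,3)]-1 h1:-2[(1,2)]-1 h1:-3[(1,1)]+1* h1:-4[(1,0)]-1
p2 X@[(1,1)]: h0:-1[(0,1)]-1* h1:-1[(1,0)]-1
p3 O@[(0,1)]: h1:-1[(0,0)]+1*
p4 X@[(0,0)] terminal -1; root [(1,4)] d6

O winning at [(1,4)]: True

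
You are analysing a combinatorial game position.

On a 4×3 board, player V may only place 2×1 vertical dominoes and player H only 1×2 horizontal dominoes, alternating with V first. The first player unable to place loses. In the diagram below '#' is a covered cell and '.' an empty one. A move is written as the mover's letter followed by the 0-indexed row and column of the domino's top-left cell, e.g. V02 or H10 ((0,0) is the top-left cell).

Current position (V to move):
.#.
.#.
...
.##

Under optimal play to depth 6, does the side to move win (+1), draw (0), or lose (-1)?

value(.#./.#./.../.##, V) = +1

p1 V@[.#./.#./.../.##]: V00[##./##./.../.##]+1* V02[.##/.##/.../.##]+1 V10[.#./##./#../.##]+1 V12[.#./.##/..#/.##]+1 V20[.#./.#./#../###]+1
p2 H@[##./##./.../.##]: H20[##./##./##./.##]-1* H21[##./##./.##/.##]-1
p3 V@[##./##./##./.##]: V02[###/###/##./.##]+1* V12[##./###/###/.##]+1
p4 H@[###/###/##./.##] terminal -1; root [.#./.#./.../.##] d6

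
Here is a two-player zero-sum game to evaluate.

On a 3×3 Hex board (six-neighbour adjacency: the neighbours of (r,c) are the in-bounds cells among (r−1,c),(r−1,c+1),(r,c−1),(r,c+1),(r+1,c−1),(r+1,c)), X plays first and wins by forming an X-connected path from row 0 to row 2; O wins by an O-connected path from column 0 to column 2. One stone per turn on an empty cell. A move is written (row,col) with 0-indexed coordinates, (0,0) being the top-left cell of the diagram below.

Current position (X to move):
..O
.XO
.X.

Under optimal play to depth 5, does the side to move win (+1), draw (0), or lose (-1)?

value(..O/.XO/.X., X) = +1

ply 1, X at ..O/.XO/.X. | (0,0)=+1→X.O/.XO/.X.*; (0,1)=+1→.XO/.XO/.X.; (1,0)=+1→..O/XXO/.X.; (2,0)=-1→..O/.XO/XX.; (2,2)=-1→..O/.XO/.XX
ply 2, O at X.O/.XO/.X. | (0,1)=-1→XOO/.XO/.X.*; (1,0)=-1→X.O/OXO/.X.; (2,0)=-1→X.O/.XO/OX.; (2,2)=-1→X.O/.XO/.XO
ply 3, X at XOO/.XO/.X. | (1,0)=+1→XOO/XXO/.X.*; (2,0)=-1→XOO/.XO/XX.; (2,2)=-1→XOO/.XO/.XX
ply 4: XOO/XXO/.X. is terminal -1 (O); from ..O/.XO/.X. depth 5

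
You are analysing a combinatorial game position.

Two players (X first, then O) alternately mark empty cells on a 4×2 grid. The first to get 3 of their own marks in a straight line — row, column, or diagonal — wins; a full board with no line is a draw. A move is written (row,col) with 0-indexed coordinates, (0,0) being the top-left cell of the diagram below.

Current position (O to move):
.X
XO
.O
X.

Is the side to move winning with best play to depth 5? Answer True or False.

ply 1, O at .X/XO/.O/X. | (0,0)=-1→OX/XO/.O/X.; (2,0)=+0→.X/XO/OO/X.; (3,1)=+1→.X/XO/.O/XO*
ply 2: .X/XO/.O/XO is terminal -1 (X); from .X/XO/.O/X. depth 5

O winning at [.X/XO/.O/X.]: True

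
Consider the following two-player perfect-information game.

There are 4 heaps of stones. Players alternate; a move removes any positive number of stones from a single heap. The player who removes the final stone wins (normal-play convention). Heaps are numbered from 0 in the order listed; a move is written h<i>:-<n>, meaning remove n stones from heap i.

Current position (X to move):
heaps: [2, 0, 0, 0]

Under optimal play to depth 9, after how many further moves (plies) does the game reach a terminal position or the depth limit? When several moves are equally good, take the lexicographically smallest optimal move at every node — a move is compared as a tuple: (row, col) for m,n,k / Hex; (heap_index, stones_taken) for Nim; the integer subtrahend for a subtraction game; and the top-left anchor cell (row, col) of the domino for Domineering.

PV length from [(2,0,0,0)]: 1 ply

[(2,0,0,0)] X move#1: h0:-1:-1/(1,0,0,0), h0:-2:+1/(0,0,0,0)*
[(0,0,0,0)] end (terminal -1, O#2); searched (2,0,0,0) to 9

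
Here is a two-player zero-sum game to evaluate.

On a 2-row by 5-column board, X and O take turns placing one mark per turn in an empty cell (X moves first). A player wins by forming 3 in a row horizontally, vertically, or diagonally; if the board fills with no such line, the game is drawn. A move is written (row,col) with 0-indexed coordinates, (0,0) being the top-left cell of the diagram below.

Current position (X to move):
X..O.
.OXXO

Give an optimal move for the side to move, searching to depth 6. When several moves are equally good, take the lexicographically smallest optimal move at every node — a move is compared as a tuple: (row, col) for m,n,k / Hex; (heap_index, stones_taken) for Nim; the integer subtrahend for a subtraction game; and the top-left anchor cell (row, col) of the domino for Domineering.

X's best at [X..O./.OXXO]: (0,1)

ply 1, X at X..O./.OXXO | (0,1)=+0→XX.O./.OXXO*; (0,2)=+0→X.XO./.OXXO; (0,4)=+0→X..OX/.OXXO; (1,0)=-1→X..O./XOXXO
ply 2, O at XX.O./.OXXO | (0,2)=+0→XXOO./.OXXO*; (0,4)=-1→XX.OO/.OXXO; (1,0)=-1→XX.O./OOXXO
ply 3, X at XXOO./.OXXO | (0,4)=+0→XXOOX/.OXXO*; (1,0)=-1→XXOO./XOXXO
ply 4, O at XXOOX/.OXXO | (1,0)=+0→XXOOX/OOXXO*
ply 5: XXOOX/OOXXO is terminal +0 (X); from X..O./.OXXO depth 6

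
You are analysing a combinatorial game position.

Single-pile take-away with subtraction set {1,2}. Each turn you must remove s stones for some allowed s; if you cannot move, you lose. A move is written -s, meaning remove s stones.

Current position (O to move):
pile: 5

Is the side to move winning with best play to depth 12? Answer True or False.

[5] O move#1: -1:-1/4, -2:+1/3*
[3] X move#2: -1:-1/2*, -2:-1/1
[2] O move#3: -1:-1/1, -2:+1/0*
[0] end (terminal -1, X#4); searched 5 to 12

O winning at [5]: True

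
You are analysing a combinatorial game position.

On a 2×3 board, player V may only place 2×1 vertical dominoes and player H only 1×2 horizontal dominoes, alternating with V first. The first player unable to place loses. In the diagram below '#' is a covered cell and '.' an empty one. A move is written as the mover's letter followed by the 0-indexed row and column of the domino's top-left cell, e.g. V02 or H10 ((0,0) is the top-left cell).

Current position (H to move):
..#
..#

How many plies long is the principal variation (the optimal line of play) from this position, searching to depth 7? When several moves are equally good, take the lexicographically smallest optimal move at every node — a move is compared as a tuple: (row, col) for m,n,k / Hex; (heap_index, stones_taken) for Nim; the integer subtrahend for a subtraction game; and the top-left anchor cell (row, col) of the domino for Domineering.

p1 H@[..#/..#]: H00[###/..#]+1* H10[..#/###]+1
p2 V@[###/..#] terminal -1; root [..#/..#] d7

PV length from [..#/..#]: 1 ply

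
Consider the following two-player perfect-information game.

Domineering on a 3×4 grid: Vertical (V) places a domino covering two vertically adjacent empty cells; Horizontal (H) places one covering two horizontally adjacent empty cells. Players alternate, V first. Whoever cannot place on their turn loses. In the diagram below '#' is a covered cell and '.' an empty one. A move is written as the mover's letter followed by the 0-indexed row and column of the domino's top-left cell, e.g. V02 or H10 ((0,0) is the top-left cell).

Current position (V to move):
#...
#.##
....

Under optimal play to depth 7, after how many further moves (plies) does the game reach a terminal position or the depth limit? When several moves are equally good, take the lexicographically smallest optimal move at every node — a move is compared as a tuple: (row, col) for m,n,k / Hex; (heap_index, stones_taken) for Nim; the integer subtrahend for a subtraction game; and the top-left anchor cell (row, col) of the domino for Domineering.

ply 1, V at #.../#.##/.... | V01=-1→##../####/....*; V11=-1→#.../####/.#..
ply 2, H at ##../####/.... | H02=+1→####/####/....*; H20=+1→##../####/##..; H21=+1→##../####/.##.; H22=+1→##../####/..##
ply 3: ####/####/.... is terminal -1 (V); from #.../#.##/.... depth 7

PV length from [#.../#.##/....]: 2 plies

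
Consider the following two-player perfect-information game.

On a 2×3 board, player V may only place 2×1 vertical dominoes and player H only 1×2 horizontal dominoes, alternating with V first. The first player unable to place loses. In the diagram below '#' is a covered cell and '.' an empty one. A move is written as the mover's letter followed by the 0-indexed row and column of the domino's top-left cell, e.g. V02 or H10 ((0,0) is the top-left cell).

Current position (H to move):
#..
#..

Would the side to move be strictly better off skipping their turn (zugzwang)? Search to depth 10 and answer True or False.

[#../#..] H move#1: H01:+1/###/#..*, H11:+1/#../###
[###/#..] end (terminal -1, V#2); searched #../#.. to 10
suppose H passes — search the same position with V to move:
pass> [#../#..] V move#1: V01:+1/##./##.*, V02:+1/#.#/#.#
pass> [##./##.] end (terminal -1, H#2); searched #../#.. to 10
for H: play +1, pass -1

zugzwang(#../#.., H) = False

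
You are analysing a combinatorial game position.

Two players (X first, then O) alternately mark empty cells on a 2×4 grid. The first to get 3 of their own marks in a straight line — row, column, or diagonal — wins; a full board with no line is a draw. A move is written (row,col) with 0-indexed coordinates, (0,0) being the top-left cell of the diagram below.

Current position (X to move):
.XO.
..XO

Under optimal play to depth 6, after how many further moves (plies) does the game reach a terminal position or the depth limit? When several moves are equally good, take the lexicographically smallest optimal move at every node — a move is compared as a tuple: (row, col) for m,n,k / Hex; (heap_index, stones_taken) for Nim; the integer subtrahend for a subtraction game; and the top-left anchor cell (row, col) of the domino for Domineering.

[.XO./..XO] X move#1: (0,0):+0/XXO./..XO*, (0,3):+0/.XOX/..XO, (1,0):+0/.XO./X.XO, (1,1):+0/.XO./.XXO
[XXO./..XO] O move#2: (0,3):+0/XXOO/..XO*, (1,0):+0/XXO./O.XO, (1,1):+0/XXO./.OXO
[XXOO/..XO] X move#3: (1,0):+0/XXOO/X.XO*, (1,1):+0/XXOO/.XXO
[XXOO/X.XO] O move#4: (1,1):+0/XXOO/XOXO*
[XXOO/XOXO] end (terminal +0, X#5); searched .XO./..XO to 6

PV length from [.XO./..XO]: 4 plies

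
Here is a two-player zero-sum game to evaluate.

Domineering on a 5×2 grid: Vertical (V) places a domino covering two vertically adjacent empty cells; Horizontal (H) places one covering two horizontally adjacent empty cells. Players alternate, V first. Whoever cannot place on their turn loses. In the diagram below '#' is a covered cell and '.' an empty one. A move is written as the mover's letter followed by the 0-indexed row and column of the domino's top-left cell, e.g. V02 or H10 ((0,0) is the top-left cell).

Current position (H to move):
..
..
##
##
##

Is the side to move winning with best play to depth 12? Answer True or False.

p1 H@[../../##/##/##]: H00[##/../##/##/##]+1* H10[../##/##/##/##]+1
p2 V@[##/../##/##/##] terminal -1; root [../../##/##/##] d12

H winning at [../../##/##/##]: True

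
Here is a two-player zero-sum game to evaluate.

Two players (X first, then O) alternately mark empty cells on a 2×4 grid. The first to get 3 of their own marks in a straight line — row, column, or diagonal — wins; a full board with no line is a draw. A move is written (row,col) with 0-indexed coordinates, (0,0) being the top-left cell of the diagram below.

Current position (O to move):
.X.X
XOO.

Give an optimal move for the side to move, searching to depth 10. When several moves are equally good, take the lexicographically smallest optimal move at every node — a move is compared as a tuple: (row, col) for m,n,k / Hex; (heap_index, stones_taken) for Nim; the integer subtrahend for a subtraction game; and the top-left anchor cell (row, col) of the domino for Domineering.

O's best at [.X.X/XOO.]: (1,3)

ply 1, O at .X.X/XOO. | (0,0)=-1→OX.X/XOO.; (0,2)=+0→.XOX/XOO.; (1,3)=+1→.X.X/XOOO*
ply 2: .X.X/XOOO is terminal -1 (X); from .X.X/XOO. depth 10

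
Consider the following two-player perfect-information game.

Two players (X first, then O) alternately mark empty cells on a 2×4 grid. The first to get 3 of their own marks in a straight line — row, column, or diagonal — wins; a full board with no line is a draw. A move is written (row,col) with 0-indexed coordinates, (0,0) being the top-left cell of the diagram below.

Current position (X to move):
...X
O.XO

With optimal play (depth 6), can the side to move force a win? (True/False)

ply 1, X at ...X/O.XO | (0,0)=+0→X..X/O.XO*; (0,1)=+0→.X.X/O.XO; (0,2)=+0→..XX/O.XO; (1,1)=+0→...X/OXXO
ply 2, O at X..X/O.XO | (0,1)=+0→XO.X/O.XO*; (0,2)=+0→X.OX/O.XO; (1,1)=+0→X..X/OOXO
ply 3, X at XO.X/O.XO | (0,2)=+0→XOXX/O.XO*; (1,1)=+0→XO.X/OXXO
ply 4, O at XOXX/O.XO | (1,1)=+0→XOXX/OOXO*
ply 5: XOXX/OOXO is terminal +0 (X); from ...X/O.XO depth 6

X winning at [...X/O.XO]: False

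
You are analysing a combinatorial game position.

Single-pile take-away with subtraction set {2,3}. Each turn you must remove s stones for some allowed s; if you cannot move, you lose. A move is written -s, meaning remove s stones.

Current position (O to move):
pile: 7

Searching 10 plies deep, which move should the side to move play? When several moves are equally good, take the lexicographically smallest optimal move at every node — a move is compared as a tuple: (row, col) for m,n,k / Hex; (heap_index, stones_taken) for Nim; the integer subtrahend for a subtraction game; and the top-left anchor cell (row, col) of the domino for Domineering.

O's best at [7]: -2

[7] O move#1: -2:+1/5*, -3:-1/4
[5] X move#2: -2:-1/3*, -3:-1/2
[3] O move#3: -2:+1/1*, -3:+1/0
[1] end (terminal -1, X#4); searched 7 to 10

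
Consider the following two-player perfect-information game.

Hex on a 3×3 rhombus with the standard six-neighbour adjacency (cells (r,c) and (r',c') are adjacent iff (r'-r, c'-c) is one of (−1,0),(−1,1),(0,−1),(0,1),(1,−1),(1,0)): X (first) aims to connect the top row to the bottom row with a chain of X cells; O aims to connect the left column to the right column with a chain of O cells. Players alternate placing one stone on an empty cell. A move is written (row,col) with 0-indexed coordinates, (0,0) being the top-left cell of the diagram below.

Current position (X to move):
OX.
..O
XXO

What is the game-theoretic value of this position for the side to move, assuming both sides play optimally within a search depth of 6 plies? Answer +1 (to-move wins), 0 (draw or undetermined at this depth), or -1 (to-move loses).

value(OX./..O/XXO, X) = +1

ply 1, X at OX./..O/XXO | (0,2)=+1→OXX/..O/XXO*; (1,0)=+1→OX./X.O/XXO; (1,1)=+1→OX./.XO/XXO
ply 2, O at OXX/..O/XXO | (1,0)=-1→OXX/O.O/XXO*; (1,1)=-1→OXX/.OO/XXO
ply 3, X at OXX/O.O/XXO | (1,1)=+1→OXX/OXO/XXO*
ply 4: OXX/OXO/XXO is terminal -1 (O); from OX./..O/XXO depth 6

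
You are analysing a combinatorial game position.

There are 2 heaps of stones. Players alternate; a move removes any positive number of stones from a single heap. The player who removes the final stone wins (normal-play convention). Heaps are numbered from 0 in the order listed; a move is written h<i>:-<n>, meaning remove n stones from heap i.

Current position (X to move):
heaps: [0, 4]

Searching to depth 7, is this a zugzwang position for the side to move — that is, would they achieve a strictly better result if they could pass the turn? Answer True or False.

zugzwang((0,4), X) = False

ply 1, X at (0,4) | h1:-1=-1→(0,3); h1:-2=-1→(0,2); h1:-3=-1→(0,1); h1:-4=+1→(0,0)*
ply 2: (0,0) is terminal -1 (O); from (0,4) depth 7
suppose X passes — search the same position with O to move:
pass> ply 1, O at (0,4) | h1:-1=-1→(0,3); h1:-2=-1→(0,2); h1:-3=-1→(0,1); h1:-4=+1→(0,0)*
pass> ply 2: (0,0) is terminal -1 (X); from (0,4) depth 7
for X: play +1, pass -1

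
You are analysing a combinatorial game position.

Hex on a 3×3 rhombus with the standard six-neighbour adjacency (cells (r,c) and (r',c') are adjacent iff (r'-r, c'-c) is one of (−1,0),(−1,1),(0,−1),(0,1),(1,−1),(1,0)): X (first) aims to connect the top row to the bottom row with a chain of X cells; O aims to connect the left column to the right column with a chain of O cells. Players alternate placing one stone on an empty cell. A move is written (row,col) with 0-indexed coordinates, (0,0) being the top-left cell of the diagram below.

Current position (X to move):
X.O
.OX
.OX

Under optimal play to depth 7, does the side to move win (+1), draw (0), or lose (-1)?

[X.O/.OX/.OX] X move#1: (0,1):-1/XXO/.OX/.OX*, (1,0):-1/X.O/XOX/.OX, (2,0):-1/X.O/.OX/XOX
[XXO/.OX/.OX] O move#2: (1,0):+1/XXO/OOX/.OX*, (2,0):+1/XXO/.OX/OOX
[XXO/OOX/.OX] end (terminal -1, X#3); searched X.O/.OX/.OX to 7

value(X.O/.OX/.OX, X) = -1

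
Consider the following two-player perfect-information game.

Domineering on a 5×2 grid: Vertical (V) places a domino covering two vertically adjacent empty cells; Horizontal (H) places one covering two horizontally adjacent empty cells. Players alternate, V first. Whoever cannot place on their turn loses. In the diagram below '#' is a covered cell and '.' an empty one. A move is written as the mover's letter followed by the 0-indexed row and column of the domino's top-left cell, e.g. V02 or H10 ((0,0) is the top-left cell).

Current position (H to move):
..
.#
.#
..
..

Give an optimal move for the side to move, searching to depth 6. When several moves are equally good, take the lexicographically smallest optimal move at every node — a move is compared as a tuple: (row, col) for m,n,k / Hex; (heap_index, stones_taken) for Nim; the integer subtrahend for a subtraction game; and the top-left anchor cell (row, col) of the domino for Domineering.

[../.#/.#/../..] H move#1: H00:-1/##/.#/.#/../.., H30:+1/../.#/.#/##/..*, H40:+1/../.#/.#/../##
[../.#/.#/##/..] V move#2: V00:-1/#./##/.#/##/..*, V10:-1/../##/##/##/..
[#./##/.#/##/..] H move#3: H40:+1/#./##/.#/##/##*
[#./##/.#/##/##] end (terminal -1, V#4); searched ../.#/.#/../.. to 6

H's best at [../.#/.#/../..]: H30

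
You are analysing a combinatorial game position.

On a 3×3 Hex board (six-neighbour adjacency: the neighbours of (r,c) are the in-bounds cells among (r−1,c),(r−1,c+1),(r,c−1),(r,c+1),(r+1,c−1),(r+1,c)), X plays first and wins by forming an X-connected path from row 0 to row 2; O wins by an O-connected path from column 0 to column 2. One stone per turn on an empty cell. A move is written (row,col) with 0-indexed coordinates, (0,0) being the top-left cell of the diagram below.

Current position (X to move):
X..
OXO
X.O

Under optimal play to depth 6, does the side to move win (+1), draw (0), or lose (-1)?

value(X../OXO/X.O, X) = +1

[X../OXO/X.O] X move#1: (0,1):+1/XX./OXO/X.O*, (0,2):+1/X.X/OXO/X.O, (2,1):+1/X../OXO/XXO
[XX./OXO/X.O] end (terminal -1, O#2); searched X../OXO/X.O to 6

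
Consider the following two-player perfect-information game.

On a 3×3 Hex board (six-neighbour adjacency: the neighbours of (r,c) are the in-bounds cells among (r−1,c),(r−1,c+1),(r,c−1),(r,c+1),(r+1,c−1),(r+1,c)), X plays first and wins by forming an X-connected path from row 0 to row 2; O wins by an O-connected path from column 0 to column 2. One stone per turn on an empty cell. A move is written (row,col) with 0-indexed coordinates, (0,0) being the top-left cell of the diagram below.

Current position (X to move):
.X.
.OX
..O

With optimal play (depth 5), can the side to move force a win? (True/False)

[.X./.OX/..O] X move#1: (0,0):-1/XX./.OX/..O*, (0,2):-1/.XX/.OX/..O, (1,0):-1/.X./XOX/..O, (2,0):-1/.X./.OX/X.O, (2,1):-1/.X./.OX/.XO
[XX./.OX/..O] O move#2: (0,2):+1/XXO/.OX/..O*, (1,0):+1/XX./OOX/..O, (2,0):+1/XX./.OX/O.O, (2,1):+1/XX./.OX/.OO
[XXO/.OX/..O] X move#3: (1,0):-1/XXO/XOX/..O*, (2,0):-1/XXO/.OX/X.O, (2,1):-1/XXO/.OX/.XO
[XXO/XOX/..O] O move#4: (2,0):+1/XXO/XOX/O.O*, (2,1):-1/XXO/XOX/.OO
[XXO/XOX/O.O] end (terminal -1, X#5); searched .X./.OX/..O to 5

X winning at [.X./.OX/..O]: False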